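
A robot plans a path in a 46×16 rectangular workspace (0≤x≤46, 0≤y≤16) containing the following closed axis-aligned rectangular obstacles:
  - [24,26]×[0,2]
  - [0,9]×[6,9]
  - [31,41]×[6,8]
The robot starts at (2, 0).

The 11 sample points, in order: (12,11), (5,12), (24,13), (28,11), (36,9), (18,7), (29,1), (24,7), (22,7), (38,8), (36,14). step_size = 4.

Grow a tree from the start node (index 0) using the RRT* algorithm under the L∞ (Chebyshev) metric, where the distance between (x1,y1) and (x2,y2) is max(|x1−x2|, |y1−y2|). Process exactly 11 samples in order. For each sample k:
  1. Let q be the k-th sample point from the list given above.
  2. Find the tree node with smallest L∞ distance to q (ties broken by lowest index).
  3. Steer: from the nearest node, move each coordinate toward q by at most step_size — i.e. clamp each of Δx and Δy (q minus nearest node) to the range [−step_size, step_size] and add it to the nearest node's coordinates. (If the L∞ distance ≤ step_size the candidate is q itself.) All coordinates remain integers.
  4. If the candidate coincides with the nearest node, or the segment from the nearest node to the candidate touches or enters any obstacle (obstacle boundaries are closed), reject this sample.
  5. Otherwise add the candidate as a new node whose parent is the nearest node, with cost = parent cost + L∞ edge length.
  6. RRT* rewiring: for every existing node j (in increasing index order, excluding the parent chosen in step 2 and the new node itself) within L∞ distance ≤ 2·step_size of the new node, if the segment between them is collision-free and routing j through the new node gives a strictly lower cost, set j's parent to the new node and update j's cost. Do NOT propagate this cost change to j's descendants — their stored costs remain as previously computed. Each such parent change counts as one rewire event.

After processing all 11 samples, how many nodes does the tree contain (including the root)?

Node count: 7

1. q=(12,11) nearest=0 d=11 new=(6,4) → add node 1 parent=0 cost=4
2. q=(5,12) nearest=1 d=8 new=(5,8) → blocked by [0,9]×[6,9], reject
3. q=(24,13) nearest=1 d=18 new=(10,8) → blocked by [0,9]×[6,9], reject
4. q=(28,11) nearest=1 d=22 new=(10,8) → blocked by [0,9]×[6,9], reject
5. q=(36,9) nearest=1 d=30 new=(10,8) → blocked by [0,9]×[6,9], reject
6. q=(18,7) nearest=1 d=12 new=(10,7) → blocked by [0,9]×[6,9], reject
7. q=(29,1) nearest=1 d=23 new=(10,1) → add node 2 parent=1 cost=8
8. q=(24,7) nearest=2 d=14 new=(14,5) → add node 3 parent=2 cost=12
9. q=(22,7) nearest=3 d=8 new=(18,7) → add node 4 parent=3 cost=16
10. q=(38,8) nearest=4 d=20 new=(22,8) → add node 5 parent=4 cost=20
11. q=(36,14) nearest=5 d=14 new=(26,12) → add node 6 parent=5 cost=24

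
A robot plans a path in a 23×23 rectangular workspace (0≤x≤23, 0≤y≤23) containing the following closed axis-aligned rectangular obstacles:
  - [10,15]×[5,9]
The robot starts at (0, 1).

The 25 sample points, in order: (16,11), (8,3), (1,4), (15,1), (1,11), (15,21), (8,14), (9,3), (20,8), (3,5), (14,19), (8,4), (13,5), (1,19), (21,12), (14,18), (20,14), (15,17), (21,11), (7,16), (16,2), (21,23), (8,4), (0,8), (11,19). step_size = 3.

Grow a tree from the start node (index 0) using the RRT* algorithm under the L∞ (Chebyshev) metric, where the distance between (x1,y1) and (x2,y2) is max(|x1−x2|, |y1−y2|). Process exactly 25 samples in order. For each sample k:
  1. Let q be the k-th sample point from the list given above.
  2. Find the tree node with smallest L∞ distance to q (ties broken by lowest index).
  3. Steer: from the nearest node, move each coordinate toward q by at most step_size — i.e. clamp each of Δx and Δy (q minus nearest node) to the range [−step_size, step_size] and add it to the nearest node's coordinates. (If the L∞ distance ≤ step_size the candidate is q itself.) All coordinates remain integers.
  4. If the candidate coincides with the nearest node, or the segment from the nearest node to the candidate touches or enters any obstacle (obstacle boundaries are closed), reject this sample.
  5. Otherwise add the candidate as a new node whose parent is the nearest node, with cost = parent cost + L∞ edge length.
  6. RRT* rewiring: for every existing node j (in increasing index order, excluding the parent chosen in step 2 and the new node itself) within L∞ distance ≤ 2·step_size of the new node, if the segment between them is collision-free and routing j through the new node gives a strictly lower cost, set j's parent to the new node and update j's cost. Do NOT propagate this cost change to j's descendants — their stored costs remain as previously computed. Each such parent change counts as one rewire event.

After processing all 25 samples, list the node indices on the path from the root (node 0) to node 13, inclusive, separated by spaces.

1. q=(16,11) nearest=0 d=16 new=(3,4) → add node 1 parent=0 cost=3
2. q=(8,3) nearest=1 d=5 new=(6,3) → add node 2 parent=1 cost=6
3. q=(1,4) nearest=1 d=2 new=(1,4) → add node 3 parent=1 cost=5
4. q=(15,1) nearest=2 d=9 new=(9,1) → add node 4 parent=2 cost=9
5. q=(1,11) nearest=1 d=7 new=(1,7) → add node 5 parent=1 cost=6
6. q=(15,21) nearest=5 d=14 new=(4,10) → add node 6 parent=5 cost=9
7. q=(8,14) nearest=6 d=4 new=(7,13) → add node 7 parent=6 cost=12
8. q=(9,3) nearest=4 d=2 new=(9,3) → add node 8 parent=4 cost=11
9. q=(20,8) nearest=4 d=11 new=(12,4) → add node 9 parent=4 cost=12
10. q=(3,5) nearest=1 d=1 new=(3,5) → add node 10 parent=1 cost=4; rewire 8→10 (10<11)
11. q=(14,19) nearest=7 d=7 new=(10,16) → add node 11 parent=7 cost=15
12. q=(8,4) nearest=8 d=1 new=(8,4) → add node 12 parent=8 cost=11
13. q=(13,5) nearest=9 d=1 new=(13,5) → blocked by [10,15]×[5,9], reject
14. q=(1,19) nearest=7 d=6 new=(4,16) → add node 13 parent=7 cost=15
15. q=(21,12) nearest=9 d=9 new=(15,7) → blocked by [10,15]×[5,9], reject
16. q=(14,18) nearest=11 d=4 new=(13,18) → add node 14 parent=11 cost=18
17. q=(20,14) nearest=14 d=7 new=(16,15) → add node 15 parent=14 cost=21
18. q=(15,17) nearest=14 d=2 new=(15,17) → add node 16 parent=14 cost=20
19. q=(21,11) nearest=15 d=5 new=(19,12) → add node 17 parent=15 cost=24
20. q=(7,16) nearest=7 d=3 new=(7,16) → add node 18 parent=7 cost=15
21. q=(16,2) nearest=9 d=4 new=(15,2) → add node 19 parent=9 cost=15
22. q=(21,23) nearest=16 d=6 new=(18,20) → add node 20 parent=16 cost=23
23. q=(8,4) nearest=12 d=0 → coincident, reject
24. q=(0,8) nearest=5 d=1 new=(0,8) → add node 21 parent=5 cost=7
25. q=(11,19) nearest=14 d=2 new=(11,19) → add node 22 parent=14 cost=20

Path: 0 1 5 6 7 13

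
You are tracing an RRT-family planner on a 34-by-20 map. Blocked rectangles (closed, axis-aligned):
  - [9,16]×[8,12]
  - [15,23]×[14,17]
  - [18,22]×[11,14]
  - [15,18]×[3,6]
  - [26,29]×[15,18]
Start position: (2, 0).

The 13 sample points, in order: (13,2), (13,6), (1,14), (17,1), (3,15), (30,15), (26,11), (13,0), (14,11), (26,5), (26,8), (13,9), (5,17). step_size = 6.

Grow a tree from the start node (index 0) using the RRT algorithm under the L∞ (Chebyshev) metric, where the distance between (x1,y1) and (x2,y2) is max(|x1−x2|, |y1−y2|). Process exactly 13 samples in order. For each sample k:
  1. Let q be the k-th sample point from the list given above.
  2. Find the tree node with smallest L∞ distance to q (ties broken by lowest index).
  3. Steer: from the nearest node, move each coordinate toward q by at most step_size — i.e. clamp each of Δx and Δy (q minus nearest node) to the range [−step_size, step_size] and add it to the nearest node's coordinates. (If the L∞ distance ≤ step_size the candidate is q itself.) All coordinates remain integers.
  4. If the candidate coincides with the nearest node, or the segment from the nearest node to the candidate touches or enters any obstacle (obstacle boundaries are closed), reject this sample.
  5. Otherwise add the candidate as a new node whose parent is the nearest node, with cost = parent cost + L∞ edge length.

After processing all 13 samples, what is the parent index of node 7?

1. q=(13,2) nearest=0 d=11 new=(8,2) → add node 1 parent=0 cost=6
2. q=(13,6) nearest=1 d=5 new=(13,6) → add node 2 parent=1 cost=11
3. q=(1,14) nearest=1 d=12 new=(2,8) → add node 3 parent=1 cost=12
4. q=(17,1) nearest=2 d=5 new=(17,1) → blocked by [15,18]×[3,6], reject
5. q=(3,15) nearest=3 d=7 new=(3,14) → add node 4 parent=3 cost=18
6. q=(30,15) nearest=2 d=17 new=(19,12) → blocked by [9,16]×[8,12], reject
7. q=(26,11) nearest=2 d=13 new=(19,11) → blocked by [9,16]×[8,12], reject
8. q=(13,0) nearest=1 d=5 new=(13,0) → add node 5 parent=1 cost=11
9. q=(14,11) nearest=2 d=5 new=(14,11) → blocked by [9,16]×[8,12], reject
10. q=(26,5) nearest=2 d=13 new=(19,5) → blocked by [15,18]×[3,6], reject
11. q=(26,8) nearest=2 d=13 new=(19,8) → add node 6 parent=2 cost=17
12. q=(13,9) nearest=2 d=3 new=(13,9) → blocked by [9,16]×[8,12], reject
13. q=(5,17) nearest=4 d=3 new=(5,17) → add node 7 parent=4 cost=21

Parent of node 7: 4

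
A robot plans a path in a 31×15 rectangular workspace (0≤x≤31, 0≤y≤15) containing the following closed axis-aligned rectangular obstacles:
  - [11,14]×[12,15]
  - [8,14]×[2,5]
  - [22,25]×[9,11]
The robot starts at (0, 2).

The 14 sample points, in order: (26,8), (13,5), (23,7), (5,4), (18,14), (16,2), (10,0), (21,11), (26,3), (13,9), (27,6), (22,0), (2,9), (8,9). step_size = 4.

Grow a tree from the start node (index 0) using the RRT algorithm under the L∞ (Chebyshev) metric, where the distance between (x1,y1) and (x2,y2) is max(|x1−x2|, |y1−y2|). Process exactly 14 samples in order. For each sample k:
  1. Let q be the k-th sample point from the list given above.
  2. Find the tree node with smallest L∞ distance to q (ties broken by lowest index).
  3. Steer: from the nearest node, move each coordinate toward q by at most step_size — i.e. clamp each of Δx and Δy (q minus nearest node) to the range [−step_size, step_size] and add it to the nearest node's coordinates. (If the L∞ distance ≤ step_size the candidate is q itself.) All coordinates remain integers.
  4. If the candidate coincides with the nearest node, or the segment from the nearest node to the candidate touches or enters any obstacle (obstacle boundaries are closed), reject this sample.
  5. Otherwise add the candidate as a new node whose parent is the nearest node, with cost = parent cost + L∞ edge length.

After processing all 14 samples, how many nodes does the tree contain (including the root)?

Node count: 13

1. q=(26,8) nearest=0 d=26 new=(4,6) → add node 1 parent=0 cost=4
2. q=(13,5) nearest=1 d=9 new=(8,5) → blocked by [8,14]×[2,5], reject
3. q=(23,7) nearest=1 d=19 new=(8,7) → add node 2 parent=1 cost=8
4. q=(5,4) nearest=1 d=2 new=(5,4) → add node 3 parent=1 cost=6
5. q=(18,14) nearest=2 d=10 new=(12,11) → add node 4 parent=2 cost=12
6. q=(16,2) nearest=2 d=8 new=(12,3) → blocked by [8,14]×[2,5], reject
7. q=(10,0) nearest=3 d=5 new=(9,0) → add node 5 parent=3 cost=10
8. q=(21,11) nearest=4 d=9 new=(16,11) → add node 6 parent=4 cost=16
9. q=(26,3) nearest=6 d=10 new=(20,7) → add node 7 parent=6 cost=20
10. q=(13,9) nearest=4 d=2 new=(13,9) → add node 8 parent=4 cost=14
11. q=(27,6) nearest=7 d=7 new=(24,6) → add node 9 parent=7 cost=24
12. q=(22,0) nearest=9 d=6 new=(22,2) → add node 10 parent=9 cost=28
13. q=(2,9) nearest=1 d=3 new=(2,9) → add node 11 parent=1 cost=7
14. q=(8,9) nearest=2 d=2 new=(8,9) → add node 12 parent=2 cost=10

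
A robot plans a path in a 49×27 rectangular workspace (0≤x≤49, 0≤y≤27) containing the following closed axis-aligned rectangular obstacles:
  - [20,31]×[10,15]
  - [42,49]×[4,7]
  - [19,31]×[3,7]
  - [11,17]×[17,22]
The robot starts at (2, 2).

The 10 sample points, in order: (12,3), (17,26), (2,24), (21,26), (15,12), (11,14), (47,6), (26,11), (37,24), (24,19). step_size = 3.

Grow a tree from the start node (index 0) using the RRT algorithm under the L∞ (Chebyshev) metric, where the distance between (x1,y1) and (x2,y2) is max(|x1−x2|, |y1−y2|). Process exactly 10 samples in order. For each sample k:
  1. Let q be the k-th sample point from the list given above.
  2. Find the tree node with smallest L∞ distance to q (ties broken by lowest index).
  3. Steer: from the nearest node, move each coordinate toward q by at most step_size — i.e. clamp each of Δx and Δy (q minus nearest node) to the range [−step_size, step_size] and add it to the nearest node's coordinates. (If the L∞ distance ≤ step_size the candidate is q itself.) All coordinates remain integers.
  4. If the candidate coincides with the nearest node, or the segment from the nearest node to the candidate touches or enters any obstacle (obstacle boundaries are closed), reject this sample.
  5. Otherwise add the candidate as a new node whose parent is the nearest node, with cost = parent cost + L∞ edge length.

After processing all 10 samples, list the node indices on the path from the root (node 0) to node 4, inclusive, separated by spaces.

1. q=(12,3) nearest=0 d=10 new=(5,3) → add node 1 parent=0 cost=3
2. q=(17,26) nearest=1 d=23 new=(8,6) → add node 2 parent=1 cost=6
3. q=(2,24) nearest=2 d=18 new=(5,9) → add node 3 parent=2 cost=9
4. q=(21,26) nearest=3 d=17 new=(8,12) → add node 4 parent=3 cost=12
5. q=(15,12) nearest=2 d=7 new=(11,9) → add node 5 parent=2 cost=9
6. q=(11,14) nearest=4 d=3 new=(11,14) → add node 6 parent=4 cost=15
7. q=(47,6) nearest=5 d=36 new=(14,6) → add node 7 parent=5 cost=12
8. q=(26,11) nearest=7 d=12 new=(17,9) → add node 8 parent=7 cost=15
9. q=(37,24) nearest=8 d=20 new=(20,12) → blocked by [20,31]×[10,15], reject
10. q=(24,19) nearest=8 d=10 new=(20,12) → blocked by [20,31]×[10,15], reject

Path: 0 1 2 3 4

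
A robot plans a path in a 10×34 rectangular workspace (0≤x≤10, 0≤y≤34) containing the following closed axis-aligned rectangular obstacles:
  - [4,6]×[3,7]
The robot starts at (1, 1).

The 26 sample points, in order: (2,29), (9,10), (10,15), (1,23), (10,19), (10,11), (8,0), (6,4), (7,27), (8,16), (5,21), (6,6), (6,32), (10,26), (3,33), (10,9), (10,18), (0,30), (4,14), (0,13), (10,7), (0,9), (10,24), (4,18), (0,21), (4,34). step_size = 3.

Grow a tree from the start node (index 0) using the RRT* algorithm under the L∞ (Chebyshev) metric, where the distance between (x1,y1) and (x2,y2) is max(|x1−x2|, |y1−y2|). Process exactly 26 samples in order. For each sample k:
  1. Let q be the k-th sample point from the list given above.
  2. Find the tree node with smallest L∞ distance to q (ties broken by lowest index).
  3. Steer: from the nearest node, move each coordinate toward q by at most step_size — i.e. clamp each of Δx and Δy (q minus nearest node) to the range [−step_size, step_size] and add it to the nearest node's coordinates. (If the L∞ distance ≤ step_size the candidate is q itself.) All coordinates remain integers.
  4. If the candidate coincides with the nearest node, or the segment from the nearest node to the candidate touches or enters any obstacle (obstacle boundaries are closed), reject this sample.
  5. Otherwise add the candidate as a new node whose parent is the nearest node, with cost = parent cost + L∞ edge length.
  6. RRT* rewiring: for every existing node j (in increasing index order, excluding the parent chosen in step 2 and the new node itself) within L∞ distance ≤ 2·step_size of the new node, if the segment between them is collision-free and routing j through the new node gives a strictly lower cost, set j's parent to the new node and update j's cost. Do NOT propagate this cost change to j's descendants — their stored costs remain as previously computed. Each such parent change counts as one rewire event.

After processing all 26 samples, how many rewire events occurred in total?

Rewire events: 3

1. q=(2,29) nearest=0 d=28 new=(2,4) → add node 1 parent=0 cost=3
2. q=(9,10) nearest=1 d=7 new=(5,7) → blocked by [4,6]×[3,7], reject
3. q=(10,15) nearest=1 d=11 new=(5,7) → blocked by [4,6]×[3,7], reject
4. q=(1,23) nearest=1 d=19 new=(1,7) → add node 2 parent=1 cost=6
5. q=(10,19) nearest=2 d=12 new=(4,10) → add node 3 parent=2 cost=9
6. q=(10,11) nearest=3 d=6 new=(7,11) → add node 4 parent=3 cost=12
7. q=(8,0) nearest=1 d=6 new=(5,1) → add node 5 parent=1 cost=6
8. q=(6,4) nearest=5 d=3 new=(6,4) → blocked by [4,6]×[3,7], reject
9. q=(7,27) nearest=4 d=16 new=(7,14) → add node 6 parent=4 cost=15
10. q=(8,16) nearest=6 d=2 new=(8,16) → add node 7 parent=6 cost=17
11. q=(5,21) nearest=7 d=5 new=(5,19) → add node 8 parent=7 cost=20
12. q=(6,6) nearest=1 d=4 new=(5,6) → blocked by [4,6]×[3,7], reject
13. q=(6,32) nearest=8 d=13 new=(6,22) → add node 9 parent=8 cost=23
14. q=(10,26) nearest=9 d=4 new=(9,25) → add node 10 parent=9 cost=26
15. q=(3,33) nearest=10 d=8 new=(6,28) → add node 11 parent=10 cost=29
16. q=(10,9) nearest=4 d=3 new=(10,9) → add node 12 parent=4 cost=15
17. q=(10,18) nearest=7 d=2 new=(10,18) → add node 13 parent=7 cost=19
18. q=(0,30) nearest=11 d=6 new=(3,30) → add node 14 parent=11 cost=32
19. q=(4,14) nearest=4 d=3 new=(4,14) → add node 15 parent=4 cost=15
20. q=(0,13) nearest=3 d=4 new=(1,13) → add node 16 parent=3 cost=12; rewire 8→16 (18<20)
21. q=(10,7) nearest=12 d=2 new=(10,7) → add node 17 parent=12 cost=17
22. q=(0,9) nearest=2 d=2 new=(0,9) → add node 18 parent=2 cost=8; rewire 15→18 (13<15)
23. q=(10,24) nearest=10 d=1 new=(10,24) → add node 19 parent=10 cost=27
24. q=(4,18) nearest=8 d=1 new=(4,18) → add node 20 parent=8 cost=19; rewire 19→20 (25<27)
25. q=(0,21) nearest=20 d=4 new=(1,21) → add node 21 parent=20 cost=22
26. q=(4,34) nearest=14 d=4 new=(4,33) → add node 22 parent=14 cost=35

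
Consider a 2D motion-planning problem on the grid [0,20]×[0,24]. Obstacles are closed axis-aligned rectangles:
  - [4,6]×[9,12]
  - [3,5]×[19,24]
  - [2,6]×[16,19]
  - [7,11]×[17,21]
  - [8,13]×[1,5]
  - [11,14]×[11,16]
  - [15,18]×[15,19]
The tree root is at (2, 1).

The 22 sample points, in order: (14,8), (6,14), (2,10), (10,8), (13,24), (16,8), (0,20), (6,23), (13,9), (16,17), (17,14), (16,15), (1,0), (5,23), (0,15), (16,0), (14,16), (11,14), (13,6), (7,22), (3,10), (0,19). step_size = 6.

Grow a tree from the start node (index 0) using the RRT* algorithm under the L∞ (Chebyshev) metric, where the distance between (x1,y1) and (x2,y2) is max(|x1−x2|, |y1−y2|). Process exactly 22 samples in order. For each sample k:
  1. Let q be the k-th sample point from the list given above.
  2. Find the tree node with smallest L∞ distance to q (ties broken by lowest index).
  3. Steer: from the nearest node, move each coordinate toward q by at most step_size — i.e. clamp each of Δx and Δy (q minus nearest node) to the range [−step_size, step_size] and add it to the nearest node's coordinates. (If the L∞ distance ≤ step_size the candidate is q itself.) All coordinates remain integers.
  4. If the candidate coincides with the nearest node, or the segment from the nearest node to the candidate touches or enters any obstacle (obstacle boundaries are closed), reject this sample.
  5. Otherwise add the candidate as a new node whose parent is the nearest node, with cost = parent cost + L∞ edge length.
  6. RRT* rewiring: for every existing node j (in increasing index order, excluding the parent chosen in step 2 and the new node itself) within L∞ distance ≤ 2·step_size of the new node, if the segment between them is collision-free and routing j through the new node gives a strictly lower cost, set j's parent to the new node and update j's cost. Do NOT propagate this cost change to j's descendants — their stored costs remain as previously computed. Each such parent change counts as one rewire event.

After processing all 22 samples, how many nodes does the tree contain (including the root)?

Node count: 11

1. q=(14,8) nearest=0 d=12 new=(8,7) → add node 1 parent=0 cost=6
2. q=(6,14) nearest=1 d=7 new=(6,13) → add node 2 parent=1 cost=12
3. q=(2,10) nearest=2 d=4 new=(2,10) → blocked by [4,6]×[9,12], reject
4. q=(10,8) nearest=1 d=2 new=(10,8) → add node 3 parent=1 cost=8
5. q=(13,24) nearest=2 d=11 new=(12,19) → blocked by [7,11]×[17,21], reject
6. q=(16,8) nearest=3 d=6 new=(16,8) → add node 4 parent=3 cost=14
7. q=(0,20) nearest=2 d=7 new=(0,19) → blocked by [2,6]×[16,19], reject
8. q=(6,23) nearest=2 d=10 new=(6,19) → blocked by [2,6]×[16,19], reject
9. q=(13,9) nearest=3 d=3 new=(13,9) → add node 5 parent=3 cost=11
10. q=(16,17) nearest=5 d=8 new=(16,15) → blocked by [11,14]×[11,16], reject
11. q=(17,14) nearest=5 d=5 new=(17,14) → add node 6 parent=5 cost=16
12. q=(16,15) nearest=6 d=1 new=(16,15) → blocked by [15,18]×[15,19], reject
13. q=(1,0) nearest=0 d=1 new=(1,0) → add node 7 parent=0 cost=1
14. q=(5,23) nearest=2 d=10 new=(5,19) → blocked by [3,5]×[19,24], reject
15. q=(0,15) nearest=2 d=6 new=(0,15) → add node 8 parent=2 cost=18
16. q=(16,0) nearest=1 d=8 new=(14,1) → blocked by [8,13]×[1,5], reject
17. q=(14,16) nearest=6 d=3 new=(14,16) → blocked by [11,14]×[11,16], reject
18. q=(11,14) nearest=2 d=5 new=(11,14) → blocked by [11,14]×[11,16], reject
19. q=(13,6) nearest=3 d=3 new=(13,6) → add node 9 parent=3 cost=11
20. q=(7,22) nearest=8 d=7 new=(6,21) → blocked by [3,5]×[19,24], reject
21. q=(3,10) nearest=2 d=3 new=(3,10) → blocked by [4,6]×[9,12], reject
22. q=(0,19) nearest=8 d=4 new=(0,19) → add node 10 parent=8 cost=22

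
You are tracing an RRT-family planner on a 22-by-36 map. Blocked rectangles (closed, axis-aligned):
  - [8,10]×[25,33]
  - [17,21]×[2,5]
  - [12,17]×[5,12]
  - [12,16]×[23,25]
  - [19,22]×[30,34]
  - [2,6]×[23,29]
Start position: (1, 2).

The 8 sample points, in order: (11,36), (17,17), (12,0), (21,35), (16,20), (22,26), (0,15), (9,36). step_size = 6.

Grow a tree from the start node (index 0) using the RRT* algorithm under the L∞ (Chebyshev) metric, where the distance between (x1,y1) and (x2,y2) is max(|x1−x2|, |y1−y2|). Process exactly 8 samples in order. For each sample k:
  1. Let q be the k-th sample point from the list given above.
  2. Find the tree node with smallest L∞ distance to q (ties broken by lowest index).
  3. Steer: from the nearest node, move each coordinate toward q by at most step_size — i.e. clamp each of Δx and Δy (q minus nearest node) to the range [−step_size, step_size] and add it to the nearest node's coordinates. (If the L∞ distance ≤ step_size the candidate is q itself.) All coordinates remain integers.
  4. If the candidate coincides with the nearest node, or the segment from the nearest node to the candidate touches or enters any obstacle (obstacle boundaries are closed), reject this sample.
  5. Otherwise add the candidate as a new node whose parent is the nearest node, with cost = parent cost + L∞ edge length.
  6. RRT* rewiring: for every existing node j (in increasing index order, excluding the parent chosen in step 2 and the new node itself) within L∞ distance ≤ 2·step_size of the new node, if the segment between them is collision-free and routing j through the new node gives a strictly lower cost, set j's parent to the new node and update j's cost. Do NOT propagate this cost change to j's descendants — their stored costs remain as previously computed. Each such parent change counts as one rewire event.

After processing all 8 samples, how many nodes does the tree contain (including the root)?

1. q=(11,36) nearest=0 d=34 new=(7,8) → add node 1 parent=0 cost=6
2. q=(17,17) nearest=1 d=10 new=(13,14) → add node 2 parent=1 cost=12
3. q=(12,0) nearest=1 d=8 new=(12,2) → add node 3 parent=1 cost=12
4. q=(21,35) nearest=2 d=21 new=(19,20) → add node 4 parent=2 cost=18
5. q=(16,20) nearest=4 d=3 new=(16,20) → add node 5 parent=4 cost=21
6. q=(22,26) nearest=4 d=6 new=(22,26) → add node 6 parent=4 cost=24
7. q=(0,15) nearest=1 d=7 new=(1,14) → add node 7 parent=1 cost=12
8. q=(9,36) nearest=6 d=13 new=(16,32) → add node 8 parent=6 cost=30

Node count: 9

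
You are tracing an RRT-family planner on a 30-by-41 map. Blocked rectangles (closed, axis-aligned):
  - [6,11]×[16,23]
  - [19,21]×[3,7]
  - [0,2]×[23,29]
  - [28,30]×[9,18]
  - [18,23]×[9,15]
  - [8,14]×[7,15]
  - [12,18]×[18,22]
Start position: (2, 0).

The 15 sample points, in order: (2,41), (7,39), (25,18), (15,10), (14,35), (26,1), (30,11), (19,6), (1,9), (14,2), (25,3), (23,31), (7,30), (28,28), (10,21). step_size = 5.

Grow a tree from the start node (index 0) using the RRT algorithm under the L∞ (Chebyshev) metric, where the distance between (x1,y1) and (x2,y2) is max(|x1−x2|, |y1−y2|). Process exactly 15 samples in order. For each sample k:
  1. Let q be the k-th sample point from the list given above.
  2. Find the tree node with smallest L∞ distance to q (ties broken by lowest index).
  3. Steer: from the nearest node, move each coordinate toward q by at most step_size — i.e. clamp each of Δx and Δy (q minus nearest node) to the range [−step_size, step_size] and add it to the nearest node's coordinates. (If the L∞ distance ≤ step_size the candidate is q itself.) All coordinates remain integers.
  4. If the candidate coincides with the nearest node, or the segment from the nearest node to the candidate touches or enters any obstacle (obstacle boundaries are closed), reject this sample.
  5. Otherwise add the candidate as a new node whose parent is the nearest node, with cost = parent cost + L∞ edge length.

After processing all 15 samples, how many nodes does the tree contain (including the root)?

1. q=(2,41) nearest=0 d=41 new=(2,5) → add node 1 parent=0 cost=5
2. q=(7,39) nearest=1 d=34 new=(7,10) → add node 2 parent=1 cost=10
3. q=(25,18) nearest=2 d=18 new=(12,15) → blocked by [8,14]×[7,15], reject
4. q=(15,10) nearest=2 d=8 new=(12,10) → blocked by [8,14]×[7,15], reject
5. q=(14,35) nearest=2 d=25 new=(12,15) → blocked by [8,14]×[7,15], reject
6. q=(26,1) nearest=2 d=19 new=(12,5) → blocked by [8,14]×[7,15], reject
7. q=(30,11) nearest=2 d=23 new=(12,11) → blocked by [8,14]×[7,15], reject
8. q=(19,6) nearest=2 d=12 new=(12,6) → blocked by [8,14]×[7,15], reject
9. q=(1,9) nearest=1 d=4 new=(1,9) → add node 3 parent=1 cost=9
10. q=(14,2) nearest=2 d=8 new=(12,5) → blocked by [8,14]×[7,15], reject
11. q=(25,3) nearest=2 d=18 new=(12,5) → blocked by [8,14]×[7,15], reject
12. q=(23,31) nearest=2 d=21 new=(12,15) → blocked by [8,14]×[7,15], reject
13. q=(7,30) nearest=2 d=20 new=(7,15) → add node 4 parent=2 cost=15
14. q=(28,28) nearest=2 d=21 new=(12,15) → blocked by [8,14]×[7,15], reject
15. q=(10,21) nearest=4 d=6 new=(10,20) → blocked by [6,11]×[16,23], reject

Node count: 5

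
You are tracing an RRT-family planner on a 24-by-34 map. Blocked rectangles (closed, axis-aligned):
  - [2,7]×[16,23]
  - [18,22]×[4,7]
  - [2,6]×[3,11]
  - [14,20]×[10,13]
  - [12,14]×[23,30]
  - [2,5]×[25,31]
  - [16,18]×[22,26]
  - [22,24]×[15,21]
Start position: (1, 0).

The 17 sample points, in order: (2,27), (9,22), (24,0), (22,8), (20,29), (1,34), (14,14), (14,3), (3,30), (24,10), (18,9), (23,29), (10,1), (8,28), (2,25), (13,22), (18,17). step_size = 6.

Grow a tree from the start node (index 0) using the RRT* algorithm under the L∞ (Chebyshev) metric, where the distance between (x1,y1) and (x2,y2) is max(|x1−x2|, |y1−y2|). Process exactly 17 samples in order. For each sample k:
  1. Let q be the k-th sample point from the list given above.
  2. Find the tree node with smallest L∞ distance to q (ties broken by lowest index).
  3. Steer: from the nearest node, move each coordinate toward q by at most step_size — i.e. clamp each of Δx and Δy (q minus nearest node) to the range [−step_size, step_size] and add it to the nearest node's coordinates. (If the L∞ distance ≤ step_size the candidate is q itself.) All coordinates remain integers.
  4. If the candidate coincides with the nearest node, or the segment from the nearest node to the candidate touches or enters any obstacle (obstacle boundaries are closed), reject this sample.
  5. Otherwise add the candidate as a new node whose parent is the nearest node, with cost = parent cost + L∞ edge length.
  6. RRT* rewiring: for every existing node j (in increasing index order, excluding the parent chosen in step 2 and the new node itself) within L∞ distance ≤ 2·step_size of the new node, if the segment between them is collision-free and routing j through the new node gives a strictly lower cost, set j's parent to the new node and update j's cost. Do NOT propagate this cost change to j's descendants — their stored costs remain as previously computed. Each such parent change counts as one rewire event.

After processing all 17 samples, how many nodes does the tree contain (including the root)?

1. q=(2,27) nearest=0 d=27 new=(2,6) → blocked by [2,6]×[3,11], reject
2. q=(9,22) nearest=0 d=22 new=(7,6) → blocked by [2,6]×[3,11], reject
3. q=(24,0) nearest=0 d=23 new=(7,0) → add node 1 parent=0 cost=6
4. q=(22,8) nearest=1 d=15 new=(13,6) → add node 2 parent=1 cost=12
5. q=(20,29) nearest=2 d=23 new=(19,12) → blocked by [14,20]×[10,13], reject
6. q=(1,34) nearest=2 d=28 new=(7,12) → add node 3 parent=2 cost=18
7. q=(14,14) nearest=3 d=7 new=(13,14) → add node 4 parent=3 cost=24
8. q=(14,3) nearest=2 d=3 new=(14,3) → add node 5 parent=2 cost=15
9. q=(3,30) nearest=4 d=16 new=(7,20) → blocked by [2,7]×[16,23], reject
10. q=(24,10) nearest=5 d=10 new=(20,9) → blocked by [18,22]×[4,7], reject
11. q=(18,9) nearest=2 d=5 new=(18,9) → add node 6 parent=2 cost=17
12. q=(23,29) nearest=4 d=15 new=(19,20) → add node 7 parent=4 cost=30
13. q=(10,1) nearest=1 d=3 new=(10,1) → add node 8 parent=1 cost=9; rewire 5→8 (13<15)
14. q=(8,28) nearest=7 d=11 new=(13,26) → blocked by [12,14]×[23,30], reject
15. q=(2,25) nearest=4 d=11 new=(7,20) → blocked by [2,7]×[16,23], reject
16. q=(13,22) nearest=7 d=6 new=(13,22) → add node 9 parent=7 cost=36
17. q=(18,17) nearest=7 d=3 new=(18,17) → add node 10 parent=7 cost=33

Node count: 11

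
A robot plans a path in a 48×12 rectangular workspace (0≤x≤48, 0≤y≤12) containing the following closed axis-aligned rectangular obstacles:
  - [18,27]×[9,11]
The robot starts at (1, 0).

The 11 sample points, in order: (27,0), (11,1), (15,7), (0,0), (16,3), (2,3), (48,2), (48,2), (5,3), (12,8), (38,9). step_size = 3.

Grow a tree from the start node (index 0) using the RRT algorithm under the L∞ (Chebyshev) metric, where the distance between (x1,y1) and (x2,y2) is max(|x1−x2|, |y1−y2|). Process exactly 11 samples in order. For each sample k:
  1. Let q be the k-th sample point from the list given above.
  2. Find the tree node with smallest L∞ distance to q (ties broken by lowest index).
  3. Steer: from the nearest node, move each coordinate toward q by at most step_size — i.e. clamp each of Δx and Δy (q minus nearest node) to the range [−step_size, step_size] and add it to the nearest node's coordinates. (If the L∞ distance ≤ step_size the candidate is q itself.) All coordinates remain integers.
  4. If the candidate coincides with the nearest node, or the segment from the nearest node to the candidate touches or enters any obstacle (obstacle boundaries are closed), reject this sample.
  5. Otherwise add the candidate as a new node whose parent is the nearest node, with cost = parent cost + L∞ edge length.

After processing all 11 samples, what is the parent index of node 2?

1. q=(27,0) nearest=0 d=26 new=(4,0) → add node 1 parent=0 cost=3
2. q=(11,1) nearest=1 d=7 new=(7,1) → add node 2 parent=1 cost=6
3. q=(15,7) nearest=2 d=8 new=(10,4) → add node 3 parent=2 cost=9
4. q=(0,0) nearest=0 d=1 new=(0,0) → add node 4 parent=0 cost=1
5. q=(16,3) nearest=3 d=6 new=(13,3) → add node 5 parent=3 cost=12
6. q=(2,3) nearest=0 d=3 new=(2,3) → add node 6 parent=0 cost=3
7. q=(48,2) nearest=5 d=35 new=(16,2) → add node 7 parent=5 cost=15
8. q=(48,2) nearest=7 d=32 new=(19,2) → add node 8 parent=7 cost=18
9. q=(5,3) nearest=2 d=2 new=(5,3) → add node 9 parent=2 cost=8
10. q=(12,8) nearest=3 d=4 new=(12,7) → add node 10 parent=3 cost=12
11. q=(38,9) nearest=8 d=19 new=(22,5) → add node 11 parent=8 cost=21

Parent of node 2: 1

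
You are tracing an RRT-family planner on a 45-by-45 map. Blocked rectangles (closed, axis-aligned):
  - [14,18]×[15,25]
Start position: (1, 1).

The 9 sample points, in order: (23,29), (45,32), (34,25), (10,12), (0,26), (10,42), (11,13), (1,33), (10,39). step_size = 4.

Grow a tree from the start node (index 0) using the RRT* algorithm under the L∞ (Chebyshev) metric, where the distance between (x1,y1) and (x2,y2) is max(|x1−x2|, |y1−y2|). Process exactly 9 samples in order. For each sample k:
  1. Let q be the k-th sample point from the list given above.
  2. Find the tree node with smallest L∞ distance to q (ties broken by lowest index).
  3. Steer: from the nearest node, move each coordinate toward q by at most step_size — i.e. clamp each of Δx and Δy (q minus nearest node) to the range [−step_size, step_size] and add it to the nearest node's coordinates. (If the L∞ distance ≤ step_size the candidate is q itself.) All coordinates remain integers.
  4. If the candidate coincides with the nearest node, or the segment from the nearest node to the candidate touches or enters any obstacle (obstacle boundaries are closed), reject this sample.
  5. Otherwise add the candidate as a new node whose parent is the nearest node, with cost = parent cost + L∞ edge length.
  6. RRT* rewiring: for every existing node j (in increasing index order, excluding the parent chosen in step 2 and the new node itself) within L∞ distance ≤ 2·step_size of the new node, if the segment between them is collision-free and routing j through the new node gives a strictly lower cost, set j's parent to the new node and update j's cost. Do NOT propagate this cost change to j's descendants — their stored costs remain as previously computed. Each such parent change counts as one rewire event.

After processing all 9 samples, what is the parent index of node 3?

Parent of node 3: 2

1. q=(23,29) nearest=0 d=28 new=(5,5) → add node 1 parent=0 cost=4
2. q=(45,32) nearest=1 d=40 new=(9,9) → add node 2 parent=1 cost=8
3. q=(34,25) nearest=2 d=25 new=(13,13) → add node 3 parent=2 cost=12
4. q=(10,12) nearest=2 d=3 new=(10,12) → add node 4 parent=2 cost=11
5. q=(0,26) nearest=3 d=13 new=(9,17) → add node 5 parent=3 cost=16
6. q=(10,42) nearest=5 d=25 new=(10,21) → add node 6 parent=5 cost=20
7. q=(11,13) nearest=4 d=1 new=(11,13) → add node 7 parent=4 cost=12
8. q=(1,33) nearest=6 d=12 new=(6,25) → add node 8 parent=6 cost=24
9. q=(10,39) nearest=8 d=14 new=(10,29) → add node 9 parent=8 cost=28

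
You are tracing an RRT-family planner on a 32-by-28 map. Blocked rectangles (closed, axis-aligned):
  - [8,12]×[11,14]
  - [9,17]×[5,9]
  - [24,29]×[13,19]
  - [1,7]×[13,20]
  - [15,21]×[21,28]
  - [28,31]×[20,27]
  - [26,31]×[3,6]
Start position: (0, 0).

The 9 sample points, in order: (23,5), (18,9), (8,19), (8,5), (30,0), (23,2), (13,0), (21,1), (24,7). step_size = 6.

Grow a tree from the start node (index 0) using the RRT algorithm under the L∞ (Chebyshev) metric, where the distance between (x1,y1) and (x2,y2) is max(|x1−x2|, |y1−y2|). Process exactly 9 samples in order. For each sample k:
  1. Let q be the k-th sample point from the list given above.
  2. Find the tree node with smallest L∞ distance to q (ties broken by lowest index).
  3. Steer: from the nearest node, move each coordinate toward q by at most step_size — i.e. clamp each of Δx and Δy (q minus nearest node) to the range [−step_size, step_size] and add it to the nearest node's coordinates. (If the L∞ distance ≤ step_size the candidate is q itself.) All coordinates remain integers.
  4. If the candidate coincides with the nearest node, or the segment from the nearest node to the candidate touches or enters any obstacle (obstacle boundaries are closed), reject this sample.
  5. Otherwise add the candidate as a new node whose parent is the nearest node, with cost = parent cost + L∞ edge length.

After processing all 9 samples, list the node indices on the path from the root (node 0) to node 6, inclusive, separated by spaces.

Path: 0 1 2 3 4 6

1. q=(23,5) nearest=0 d=23 new=(6,5) → add node 1 parent=0 cost=6
2. q=(18,9) nearest=1 d=12 new=(12,9) → blocked by [9,17]×[5,9], reject
3. q=(8,19) nearest=1 d=14 new=(8,11) → blocked by [8,12]×[11,14], reject
4. q=(8,5) nearest=1 d=2 new=(8,5) → add node 2 parent=1 cost=8
5. q=(30,0) nearest=2 d=22 new=(14,0) → add node 3 parent=2 cost=14
6. q=(23,2) nearest=3 d=9 new=(20,2) → add node 4 parent=3 cost=20
7. q=(13,0) nearest=3 d=1 new=(13,0) → add node 5 parent=3 cost=15
8. q=(21,1) nearest=4 d=1 new=(21,1) → add node 6 parent=4 cost=21
9. q=(24,7) nearest=4 d=5 new=(24,7) → add node 7 parent=4 cost=25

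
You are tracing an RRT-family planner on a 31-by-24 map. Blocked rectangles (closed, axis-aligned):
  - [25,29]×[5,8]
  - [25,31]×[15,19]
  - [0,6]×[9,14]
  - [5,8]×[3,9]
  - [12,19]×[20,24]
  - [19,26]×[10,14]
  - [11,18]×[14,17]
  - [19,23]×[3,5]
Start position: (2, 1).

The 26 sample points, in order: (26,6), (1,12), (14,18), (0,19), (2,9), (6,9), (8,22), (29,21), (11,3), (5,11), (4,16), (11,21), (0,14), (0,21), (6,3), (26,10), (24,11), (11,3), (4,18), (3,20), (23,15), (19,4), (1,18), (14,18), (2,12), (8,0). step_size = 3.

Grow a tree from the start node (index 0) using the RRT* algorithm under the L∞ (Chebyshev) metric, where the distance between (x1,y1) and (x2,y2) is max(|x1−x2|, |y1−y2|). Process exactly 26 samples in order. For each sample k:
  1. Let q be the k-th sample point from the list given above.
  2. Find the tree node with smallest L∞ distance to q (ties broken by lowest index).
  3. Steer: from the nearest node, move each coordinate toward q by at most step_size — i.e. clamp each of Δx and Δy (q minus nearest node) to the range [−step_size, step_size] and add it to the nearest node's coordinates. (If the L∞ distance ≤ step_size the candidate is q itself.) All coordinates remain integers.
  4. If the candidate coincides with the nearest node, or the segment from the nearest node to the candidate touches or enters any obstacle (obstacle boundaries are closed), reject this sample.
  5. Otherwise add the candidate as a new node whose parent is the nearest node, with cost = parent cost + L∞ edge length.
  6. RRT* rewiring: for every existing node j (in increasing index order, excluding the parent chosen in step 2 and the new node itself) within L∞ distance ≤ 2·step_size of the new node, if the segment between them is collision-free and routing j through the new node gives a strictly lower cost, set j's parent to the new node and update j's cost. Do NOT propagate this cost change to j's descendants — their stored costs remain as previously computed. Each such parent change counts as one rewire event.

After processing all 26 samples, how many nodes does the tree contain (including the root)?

Node count: 4

1. q=(26,6) nearest=0 d=24 new=(5,4) → blocked by [5,8]×[3,9], reject
2. q=(1,12) nearest=0 d=11 new=(1,4) → add node 1 parent=0 cost=3
3. q=(14,18) nearest=1 d=14 new=(4,7) → add node 2 parent=1 cost=6
4. q=(0,19) nearest=2 d=12 new=(1,10) → blocked by [0,6]×[9,14], reject
5. q=(2,9) nearest=2 d=2 new=(2,9) → blocked by [0,6]×[9,14], reject
6. q=(6,9) nearest=2 d=2 new=(6,9) → blocked by [0,6]×[9,14], reject
7. q=(8,22) nearest=2 d=15 new=(7,10) → blocked by [0,6]×[9,14], reject
8. q=(29,21) nearest=2 d=25 new=(7,10) → blocked by [0,6]×[9,14], reject
9. q=(11,3) nearest=2 d=7 new=(7,4) → blocked by [5,8]×[3,9], reject
10. q=(5,11) nearest=2 d=4 new=(5,10) → blocked by [0,6]×[9,14], reject
11. q=(4,16) nearest=2 d=9 new=(4,10) → blocked by [0,6]×[9,14], reject
12. q=(11,21) nearest=2 d=14 new=(7,10) → blocked by [0,6]×[9,14], reject
13. q=(0,14) nearest=2 d=7 new=(1,10) → blocked by [0,6]×[9,14], reject
14. q=(0,21) nearest=2 d=14 new=(1,10) → blocked by [0,6]×[9,14], reject
15. q=(6,3) nearest=0 d=4 new=(5,3) → blocked by [5,8]×[3,9], reject
16. q=(26,10) nearest=2 d=22 new=(7,10) → blocked by [0,6]×[9,14], reject
17. q=(24,11) nearest=2 d=20 new=(7,10) → blocked by [0,6]×[9,14], reject
18. q=(11,3) nearest=2 d=7 new=(7,4) → blocked by [5,8]×[3,9], reject
19. q=(4,18) nearest=2 d=11 new=(4,10) → blocked by [0,6]×[9,14], reject
20. q=(3,20) nearest=2 d=13 new=(3,10) → blocked by [0,6]×[9,14], reject
21. q=(23,15) nearest=2 d=19 new=(7,10) → blocked by [0,6]×[9,14], reject
22. q=(19,4) nearest=2 d=15 new=(7,4) → blocked by [5,8]×[3,9], reject
23. q=(1,18) nearest=2 d=11 new=(1,10) → blocked by [0,6]×[9,14], reject
24. q=(14,18) nearest=2 d=11 new=(7,10) → blocked by [0,6]×[9,14], reject
25. q=(2,12) nearest=2 d=5 new=(2,10) → blocked by [0,6]×[9,14], reject
26. q=(8,0) nearest=0 d=6 new=(5,0) → add node 3 parent=0 cost=3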